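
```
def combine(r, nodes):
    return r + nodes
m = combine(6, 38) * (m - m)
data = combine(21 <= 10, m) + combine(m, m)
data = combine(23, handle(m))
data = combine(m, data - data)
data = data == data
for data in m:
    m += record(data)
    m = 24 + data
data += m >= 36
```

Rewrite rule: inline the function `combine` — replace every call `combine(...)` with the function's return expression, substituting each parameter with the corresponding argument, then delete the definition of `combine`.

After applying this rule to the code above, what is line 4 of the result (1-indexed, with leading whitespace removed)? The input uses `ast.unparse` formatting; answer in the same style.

data = m + (data - data)

Transformed code:
m = (6 + 38) * (m - m)
data = (21 <= 10) + m + (m + m)
data = 23 + handle(m)
data = m + (data - data)
data = data == data
for data in m:
    m += record(data)
    m = 24 + data
data += m >= 36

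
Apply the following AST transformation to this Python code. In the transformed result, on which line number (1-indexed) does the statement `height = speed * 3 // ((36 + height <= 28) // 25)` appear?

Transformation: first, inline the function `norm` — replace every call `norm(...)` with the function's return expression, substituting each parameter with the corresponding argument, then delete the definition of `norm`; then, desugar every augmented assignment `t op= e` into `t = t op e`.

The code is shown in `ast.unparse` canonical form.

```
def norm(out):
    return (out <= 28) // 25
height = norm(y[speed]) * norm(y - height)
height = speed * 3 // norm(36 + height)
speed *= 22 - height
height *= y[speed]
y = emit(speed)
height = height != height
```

2

Transformed code:
height = (y[speed] <= 28) // 25 * ((y - height <= 28) // 25)
height = speed * 3 // ((36 + height <= 28) // 25)
speed = speed * (22 - height)
height = height * y[speed]
y = emit(speed)
height = height != height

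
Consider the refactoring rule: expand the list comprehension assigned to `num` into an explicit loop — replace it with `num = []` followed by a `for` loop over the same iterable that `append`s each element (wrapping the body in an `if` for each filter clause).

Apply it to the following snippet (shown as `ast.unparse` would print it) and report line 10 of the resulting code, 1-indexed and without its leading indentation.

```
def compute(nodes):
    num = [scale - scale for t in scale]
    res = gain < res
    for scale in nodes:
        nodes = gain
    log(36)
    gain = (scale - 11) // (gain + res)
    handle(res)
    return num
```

handle(res)

Transformed code:
def compute(nodes):
    num = []
    for t in scale:
        num.append(scale - scale)
    res = gain < res
    for scale in nodes:
        nodes = gain
    log(36)
    gain = (scale - 11) // (gain + res)
    handle(res)
    return num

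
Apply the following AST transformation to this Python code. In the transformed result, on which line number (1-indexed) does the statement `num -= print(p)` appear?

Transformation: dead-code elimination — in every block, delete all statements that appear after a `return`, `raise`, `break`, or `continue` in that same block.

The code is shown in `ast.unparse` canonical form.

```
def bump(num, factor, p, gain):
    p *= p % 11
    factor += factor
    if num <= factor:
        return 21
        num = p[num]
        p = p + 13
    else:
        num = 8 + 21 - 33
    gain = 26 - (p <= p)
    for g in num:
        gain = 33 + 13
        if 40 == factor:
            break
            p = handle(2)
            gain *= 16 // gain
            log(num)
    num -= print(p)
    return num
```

13

Transformed code:
def bump(num, factor, p, gain):
    p *= p % 11
    factor += factor
    if num <= factor:
        return 21
    else:
        num = 8 + 21 - 33
    gain = 26 - (p <= p)
    for g in num:
        gain = 33 + 13
        if 40 == factor:
            break
    num -= print(p)
    return num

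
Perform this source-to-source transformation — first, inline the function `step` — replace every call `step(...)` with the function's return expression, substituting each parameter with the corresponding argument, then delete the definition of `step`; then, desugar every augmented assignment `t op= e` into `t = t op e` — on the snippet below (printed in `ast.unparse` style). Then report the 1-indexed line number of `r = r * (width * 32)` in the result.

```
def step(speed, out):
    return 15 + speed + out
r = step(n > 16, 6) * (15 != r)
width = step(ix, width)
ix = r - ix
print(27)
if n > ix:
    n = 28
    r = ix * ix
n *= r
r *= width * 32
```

Transformed code:
r = (15 + (n > 16) + 6) * (15 != r)
width = 15 + ix + width
ix = r - ix
print(27)
if n > ix:
    n = 28
    r = ix * ix
n = n * r
r = r * (width * 32)

9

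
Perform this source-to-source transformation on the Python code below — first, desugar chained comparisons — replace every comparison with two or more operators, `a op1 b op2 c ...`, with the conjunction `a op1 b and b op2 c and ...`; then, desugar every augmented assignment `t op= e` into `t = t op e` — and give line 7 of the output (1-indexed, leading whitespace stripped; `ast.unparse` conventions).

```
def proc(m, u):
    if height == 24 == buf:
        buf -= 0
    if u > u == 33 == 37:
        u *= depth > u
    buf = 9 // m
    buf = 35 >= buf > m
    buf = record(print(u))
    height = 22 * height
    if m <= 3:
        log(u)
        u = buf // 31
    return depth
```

buf = 35 >= buf and buf > m

Transformed code:
def proc(m, u):
    if height == 24 and 24 == buf:
        buf = buf - 0
    if u > u and u == 33 and (33 == 37):
        u = u * (depth > u)
    buf = 9 // m
    buf = 35 >= buf and buf > m
    buf = record(print(u))
    height = 22 * height
    if m <= 3:
        log(u)
        u = buf // 31
    return depth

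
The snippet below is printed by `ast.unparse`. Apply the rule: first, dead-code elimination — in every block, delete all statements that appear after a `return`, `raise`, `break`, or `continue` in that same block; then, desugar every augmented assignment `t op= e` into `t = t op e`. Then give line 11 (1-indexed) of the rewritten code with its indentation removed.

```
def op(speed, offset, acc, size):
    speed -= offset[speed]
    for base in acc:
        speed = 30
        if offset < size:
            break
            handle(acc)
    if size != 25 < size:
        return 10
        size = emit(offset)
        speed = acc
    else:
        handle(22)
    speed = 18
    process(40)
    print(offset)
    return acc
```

speed = 18

Transformed code:
def op(speed, offset, acc, size):
    speed = speed - offset[speed]
    for base in acc:
        speed = 30
        if offset < size:
            break
    if size != 25 < size:
        return 10
    else:
        handle(22)
    speed = 18
    process(40)
    print(offset)
    return acc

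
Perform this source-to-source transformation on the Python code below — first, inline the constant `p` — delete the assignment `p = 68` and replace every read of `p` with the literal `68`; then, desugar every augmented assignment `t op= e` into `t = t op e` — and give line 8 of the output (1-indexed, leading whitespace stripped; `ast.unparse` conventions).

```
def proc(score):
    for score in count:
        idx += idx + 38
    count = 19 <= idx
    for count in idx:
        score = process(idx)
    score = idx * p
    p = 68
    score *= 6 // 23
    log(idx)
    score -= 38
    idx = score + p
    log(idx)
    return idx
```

score = score * (6 // 23)

Transformed code:
def proc(score):
    for score in count:
        idx = idx + (idx + 38)
    count = 19 <= idx
    for count in idx:
        score = process(idx)
    score = idx * 68
    score = score * (6 // 23)
    log(idx)
    score = score - 38
    idx = score + 68
    log(idx)
    return idx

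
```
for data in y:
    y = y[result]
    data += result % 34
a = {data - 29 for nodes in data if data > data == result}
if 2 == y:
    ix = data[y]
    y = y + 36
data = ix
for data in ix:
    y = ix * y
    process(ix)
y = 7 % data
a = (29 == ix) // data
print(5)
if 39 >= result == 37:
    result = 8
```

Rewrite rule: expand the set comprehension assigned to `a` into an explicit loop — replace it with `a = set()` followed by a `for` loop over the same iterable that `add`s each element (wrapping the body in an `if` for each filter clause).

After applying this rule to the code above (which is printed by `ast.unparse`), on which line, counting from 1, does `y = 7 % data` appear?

Transformed code:
for data in y:
    y = y[result]
    data += result % 34
a = set()
for nodes in data:
    if data > data == result:
        a.add(data - 29)
if 2 == y:
    ix = data[y]
    y = y + 36
data = ix
for data in ix:
    y = ix * y
    process(ix)
y = 7 % data
a = (29 == ix) // data
print(5)
if 39 >= result == 37:
    result = 8

15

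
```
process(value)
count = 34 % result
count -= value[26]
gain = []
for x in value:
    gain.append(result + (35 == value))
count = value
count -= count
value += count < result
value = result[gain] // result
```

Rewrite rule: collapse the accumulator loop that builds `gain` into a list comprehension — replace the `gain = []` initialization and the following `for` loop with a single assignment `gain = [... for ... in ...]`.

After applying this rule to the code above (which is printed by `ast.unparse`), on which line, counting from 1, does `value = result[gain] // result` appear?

Transformed code:
process(value)
count = 34 % result
count -= value[26]
gain = [result + (35 == value) for x in value]
count = value
count -= count
value += count < result
value = result[gain] // result

8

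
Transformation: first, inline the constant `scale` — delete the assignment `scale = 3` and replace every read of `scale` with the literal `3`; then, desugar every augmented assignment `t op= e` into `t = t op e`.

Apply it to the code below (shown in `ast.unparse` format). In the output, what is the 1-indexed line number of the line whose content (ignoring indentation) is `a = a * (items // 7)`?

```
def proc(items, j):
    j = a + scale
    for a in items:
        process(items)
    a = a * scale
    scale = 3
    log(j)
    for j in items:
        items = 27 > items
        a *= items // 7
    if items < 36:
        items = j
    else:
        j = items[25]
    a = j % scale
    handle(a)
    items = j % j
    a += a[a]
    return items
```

9

Transformed code:
def proc(items, j):
    j = a + 3
    for a in items:
        process(items)
    a = a * 3
    log(j)
    for j in items:
        items = 27 > items
        a = a * (items // 7)
    if items < 36:
        items = j
    else:
        j = items[25]
    a = j % 3
    handle(a)
    items = j % j
    a = a + a[a]
    return items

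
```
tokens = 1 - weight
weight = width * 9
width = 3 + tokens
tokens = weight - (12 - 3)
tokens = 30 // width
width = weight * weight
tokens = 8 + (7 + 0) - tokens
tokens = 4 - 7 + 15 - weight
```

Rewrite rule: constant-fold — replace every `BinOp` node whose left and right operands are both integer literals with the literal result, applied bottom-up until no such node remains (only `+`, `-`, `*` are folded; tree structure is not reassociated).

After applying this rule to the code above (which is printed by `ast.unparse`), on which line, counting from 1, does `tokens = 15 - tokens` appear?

Transformed code:
tokens = 1 - weight
weight = width * 9
width = 3 + tokens
tokens = weight - 9
tokens = 30 // width
width = weight * weight
tokens = 15 - tokens
tokens = 12 - weight

7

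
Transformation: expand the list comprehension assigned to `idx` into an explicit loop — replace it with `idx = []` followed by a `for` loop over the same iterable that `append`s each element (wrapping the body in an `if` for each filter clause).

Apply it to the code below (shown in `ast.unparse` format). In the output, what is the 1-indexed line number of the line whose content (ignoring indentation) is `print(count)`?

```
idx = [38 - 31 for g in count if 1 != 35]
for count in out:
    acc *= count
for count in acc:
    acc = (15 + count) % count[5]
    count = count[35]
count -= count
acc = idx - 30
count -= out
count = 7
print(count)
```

14

Transformed code:
idx = []
for g in count:
    if 1 != 35:
        idx.append(38 - 31)
for count in out:
    acc *= count
for count in acc:
    acc = (15 + count) % count[5]
    count = count[35]
count -= count
acc = idx - 30
count -= out
count = 7
print(count)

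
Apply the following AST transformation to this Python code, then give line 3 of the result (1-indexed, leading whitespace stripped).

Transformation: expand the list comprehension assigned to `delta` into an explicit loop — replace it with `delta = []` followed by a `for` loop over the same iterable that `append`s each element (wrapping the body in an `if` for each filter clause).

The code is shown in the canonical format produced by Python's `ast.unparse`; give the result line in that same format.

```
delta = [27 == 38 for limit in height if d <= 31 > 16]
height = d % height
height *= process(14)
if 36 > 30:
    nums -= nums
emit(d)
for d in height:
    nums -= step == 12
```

if d <= 31 > 16:

Transformed code:
delta = []
for limit in height:
    if d <= 31 > 16:
        delta.append(27 == 38)
height = d % height
height *= process(14)
if 36 > 30:
    nums -= nums
emit(d)
for d in height:
    nums -= step == 12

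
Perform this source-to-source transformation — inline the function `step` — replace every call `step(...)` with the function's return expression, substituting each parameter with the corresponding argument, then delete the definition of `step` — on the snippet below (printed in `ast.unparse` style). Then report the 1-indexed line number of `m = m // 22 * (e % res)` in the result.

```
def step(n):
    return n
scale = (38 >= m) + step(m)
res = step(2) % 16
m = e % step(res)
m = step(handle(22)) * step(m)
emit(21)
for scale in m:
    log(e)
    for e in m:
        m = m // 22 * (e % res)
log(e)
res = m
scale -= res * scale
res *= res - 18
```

Transformed code:
scale = (38 >= m) + m
res = 2 % 16
m = e % res
m = handle(22) * m
emit(21)
for scale in m:
    log(e)
    for e in m:
        m = m // 22 * (e % res)
log(e)
res = m
scale -= res * scale
res *= res - 18

9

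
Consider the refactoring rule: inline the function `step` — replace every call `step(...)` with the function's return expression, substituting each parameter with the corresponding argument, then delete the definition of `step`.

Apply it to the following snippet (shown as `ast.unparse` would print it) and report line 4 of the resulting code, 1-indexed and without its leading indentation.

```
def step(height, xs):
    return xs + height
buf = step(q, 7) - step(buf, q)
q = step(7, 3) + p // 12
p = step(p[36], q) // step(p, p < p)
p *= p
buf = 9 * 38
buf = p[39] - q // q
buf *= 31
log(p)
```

Transformed code:
buf = 7 + q - (q + buf)
q = 3 + 7 + p // 12
p = (q + p[36]) // ((p < p) + p)
p *= p
buf = 9 * 38
buf = p[39] - q // q
buf *= 31
log(p)

p *= p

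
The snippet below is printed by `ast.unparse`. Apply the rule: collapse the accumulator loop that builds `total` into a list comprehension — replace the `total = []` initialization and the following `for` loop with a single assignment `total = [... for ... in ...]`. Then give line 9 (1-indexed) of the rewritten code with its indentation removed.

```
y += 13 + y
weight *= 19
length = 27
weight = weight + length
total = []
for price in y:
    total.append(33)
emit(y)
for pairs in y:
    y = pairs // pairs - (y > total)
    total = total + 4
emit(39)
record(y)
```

total = total + 4

Transformed code:
y += 13 + y
weight *= 19
length = 27
weight = weight + length
total = [33 for price in y]
emit(y)
for pairs in y:
    y = pairs // pairs - (y > total)
    total = total + 4
emit(39)
record(y)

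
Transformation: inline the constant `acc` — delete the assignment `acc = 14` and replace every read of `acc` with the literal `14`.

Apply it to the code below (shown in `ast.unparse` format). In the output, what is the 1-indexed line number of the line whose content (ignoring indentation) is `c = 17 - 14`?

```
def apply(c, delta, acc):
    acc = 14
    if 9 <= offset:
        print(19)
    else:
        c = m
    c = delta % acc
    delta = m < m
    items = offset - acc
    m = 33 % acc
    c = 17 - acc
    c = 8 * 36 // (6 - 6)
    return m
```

Transformed code:
def apply(c, delta, acc):
    if 9 <= offset:
        print(19)
    else:
        c = m
    c = delta % 14
    delta = m < m
    items = offset - 14
    m = 33 % 14
    c = 17 - 14
    c = 8 * 36 // (6 - 6)
    return m

10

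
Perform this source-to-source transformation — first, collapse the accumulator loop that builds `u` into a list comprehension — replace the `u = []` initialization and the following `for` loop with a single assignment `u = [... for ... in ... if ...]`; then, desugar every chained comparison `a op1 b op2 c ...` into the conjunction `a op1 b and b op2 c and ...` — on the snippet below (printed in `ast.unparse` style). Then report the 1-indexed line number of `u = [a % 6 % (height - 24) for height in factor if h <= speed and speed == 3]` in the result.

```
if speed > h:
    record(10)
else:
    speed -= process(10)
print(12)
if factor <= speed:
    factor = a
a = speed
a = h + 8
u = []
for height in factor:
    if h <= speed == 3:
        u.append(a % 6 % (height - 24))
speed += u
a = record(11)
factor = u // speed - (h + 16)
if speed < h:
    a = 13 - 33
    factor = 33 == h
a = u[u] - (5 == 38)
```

10

Transformed code:
if speed > h:
    record(10)
else:
    speed -= process(10)
print(12)
if factor <= speed:
    factor = a
a = speed
a = h + 8
u = [a % 6 % (height - 24) for height in factor if h <= speed and speed == 3]
speed += u
a = record(11)
factor = u // speed - (h + 16)
if speed < h:
    a = 13 - 33
    factor = 33 == h
a = u[u] - (5 == 38)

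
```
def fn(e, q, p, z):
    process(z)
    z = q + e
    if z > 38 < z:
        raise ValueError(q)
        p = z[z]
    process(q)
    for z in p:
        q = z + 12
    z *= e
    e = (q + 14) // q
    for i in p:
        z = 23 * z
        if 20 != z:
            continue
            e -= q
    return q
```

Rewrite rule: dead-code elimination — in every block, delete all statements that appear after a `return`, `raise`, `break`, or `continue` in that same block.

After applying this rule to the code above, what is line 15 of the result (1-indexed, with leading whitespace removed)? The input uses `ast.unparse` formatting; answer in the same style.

return q

Transformed code:
def fn(e, q, p, z):
    process(z)
    z = q + e
    if z > 38 < z:
        raise ValueError(q)
    process(q)
    for z in p:
        q = z + 12
    z *= e
    e = (q + 14) // q
    for i in p:
        z = 23 * z
        if 20 != z:
            continue
    return q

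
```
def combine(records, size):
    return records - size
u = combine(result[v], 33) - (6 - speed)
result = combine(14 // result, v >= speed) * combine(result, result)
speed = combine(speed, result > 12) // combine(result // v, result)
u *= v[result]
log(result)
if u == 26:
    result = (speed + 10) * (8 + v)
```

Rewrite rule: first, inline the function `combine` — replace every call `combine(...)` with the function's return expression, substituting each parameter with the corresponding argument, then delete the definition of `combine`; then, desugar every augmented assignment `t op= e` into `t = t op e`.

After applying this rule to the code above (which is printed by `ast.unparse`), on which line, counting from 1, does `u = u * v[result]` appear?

4

Transformed code:
u = result[v] - 33 - (6 - speed)
result = (14 // result - (v >= speed)) * (result - result)
speed = (speed - (result > 12)) // (result // v - result)
u = u * v[result]
log(result)
if u == 26:
    result = (speed + 10) * (8 + v)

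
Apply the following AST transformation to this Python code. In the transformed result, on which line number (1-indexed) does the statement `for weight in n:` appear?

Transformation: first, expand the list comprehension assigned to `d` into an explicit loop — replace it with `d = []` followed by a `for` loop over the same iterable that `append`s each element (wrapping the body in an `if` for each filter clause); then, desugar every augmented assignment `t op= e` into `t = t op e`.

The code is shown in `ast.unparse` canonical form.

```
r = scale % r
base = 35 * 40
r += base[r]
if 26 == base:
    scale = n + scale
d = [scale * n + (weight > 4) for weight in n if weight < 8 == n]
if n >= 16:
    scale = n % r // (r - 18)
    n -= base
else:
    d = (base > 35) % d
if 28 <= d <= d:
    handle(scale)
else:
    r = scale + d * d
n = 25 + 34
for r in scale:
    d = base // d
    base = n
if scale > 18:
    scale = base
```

Transformed code:
r = scale % r
base = 35 * 40
r = r + base[r]
if 26 == base:
    scale = n + scale
d = []
for weight in n:
    if weight < 8 == n:
        d.append(scale * n + (weight > 4))
if n >= 16:
    scale = n % r // (r - 18)
    n = n - base
else:
    d = (base > 35) % d
if 28 <= d <= d:
    handle(scale)
else:
    r = scale + d * d
n = 25 + 34
for r in scale:
    d = base // d
    base = n
if scale > 18:
    scale = base

7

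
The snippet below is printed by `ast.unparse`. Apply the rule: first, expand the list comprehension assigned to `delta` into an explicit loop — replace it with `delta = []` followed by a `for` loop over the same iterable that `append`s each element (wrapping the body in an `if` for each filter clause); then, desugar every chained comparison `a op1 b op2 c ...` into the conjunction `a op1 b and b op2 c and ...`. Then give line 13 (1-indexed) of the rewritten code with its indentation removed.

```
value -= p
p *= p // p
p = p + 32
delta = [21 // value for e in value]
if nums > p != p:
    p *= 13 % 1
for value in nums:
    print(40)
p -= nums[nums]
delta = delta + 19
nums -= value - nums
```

Transformed code:
value -= p
p *= p // p
p = p + 32
delta = []
for e in value:
    delta.append(21 // value)
if nums > p and p != p:
    p *= 13 % 1
for value in nums:
    print(40)
p -= nums[nums]
delta = delta + 19
nums -= value - nums

nums -= value - nums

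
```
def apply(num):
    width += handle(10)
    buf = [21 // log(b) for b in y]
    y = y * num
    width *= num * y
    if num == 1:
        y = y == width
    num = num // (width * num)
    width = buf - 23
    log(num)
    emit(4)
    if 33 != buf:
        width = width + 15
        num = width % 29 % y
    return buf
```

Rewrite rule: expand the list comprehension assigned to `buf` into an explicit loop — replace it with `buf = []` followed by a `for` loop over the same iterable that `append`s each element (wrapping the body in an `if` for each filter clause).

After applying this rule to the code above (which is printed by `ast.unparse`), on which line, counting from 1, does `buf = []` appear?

Transformed code:
def apply(num):
    width += handle(10)
    buf = []
    for b in y:
        buf.append(21 // log(b))
    y = y * num
    width *= num * y
    if num == 1:
        y = y == width
    num = num // (width * num)
    width = buf - 23
    log(num)
    emit(4)
    if 33 != buf:
        width = width + 15
        num = width % 29 % y
    return buf

3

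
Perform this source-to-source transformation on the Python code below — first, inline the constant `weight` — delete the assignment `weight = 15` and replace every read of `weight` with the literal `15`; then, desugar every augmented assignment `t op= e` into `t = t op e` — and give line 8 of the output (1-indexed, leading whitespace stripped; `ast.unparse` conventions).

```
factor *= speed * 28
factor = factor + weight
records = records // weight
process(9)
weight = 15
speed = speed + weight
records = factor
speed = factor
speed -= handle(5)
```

Transformed code:
factor = factor * (speed * 28)
factor = factor + 15
records = records // 15
process(9)
speed = speed + 15
records = factor
speed = factor
speed = speed - handle(5)

speed = speed - handle(5)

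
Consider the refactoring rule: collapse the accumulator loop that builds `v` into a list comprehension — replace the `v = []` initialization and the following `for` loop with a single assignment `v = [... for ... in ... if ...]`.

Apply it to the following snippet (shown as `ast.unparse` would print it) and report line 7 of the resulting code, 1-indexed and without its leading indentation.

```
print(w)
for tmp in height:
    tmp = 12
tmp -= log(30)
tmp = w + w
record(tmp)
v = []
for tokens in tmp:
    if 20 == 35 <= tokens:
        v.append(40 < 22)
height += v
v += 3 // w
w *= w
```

v = [40 < 22 for tokens in tmp if 20 == 35 <= tokens]

Transformed code:
print(w)
for tmp in height:
    tmp = 12
tmp -= log(30)
tmp = w + w
record(tmp)
v = [40 < 22 for tokens in tmp if 20 == 35 <= tokens]
height += v
v += 3 // w
w *= w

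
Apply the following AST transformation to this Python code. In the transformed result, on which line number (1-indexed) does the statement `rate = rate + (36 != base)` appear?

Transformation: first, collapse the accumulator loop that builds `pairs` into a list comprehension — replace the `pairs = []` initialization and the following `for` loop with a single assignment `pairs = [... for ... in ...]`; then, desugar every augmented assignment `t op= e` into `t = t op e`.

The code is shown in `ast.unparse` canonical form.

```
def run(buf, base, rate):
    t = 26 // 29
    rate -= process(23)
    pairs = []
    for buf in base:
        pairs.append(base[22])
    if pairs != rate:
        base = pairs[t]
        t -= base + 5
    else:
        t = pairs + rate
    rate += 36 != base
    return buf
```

10

Transformed code:
def run(buf, base, rate):
    t = 26 // 29
    rate = rate - process(23)
    pairs = [base[22] for buf in base]
    if pairs != rate:
        base = pairs[t]
        t = t - (base + 5)
    else:
        t = pairs + rate
    rate = rate + (36 != base)
    return buf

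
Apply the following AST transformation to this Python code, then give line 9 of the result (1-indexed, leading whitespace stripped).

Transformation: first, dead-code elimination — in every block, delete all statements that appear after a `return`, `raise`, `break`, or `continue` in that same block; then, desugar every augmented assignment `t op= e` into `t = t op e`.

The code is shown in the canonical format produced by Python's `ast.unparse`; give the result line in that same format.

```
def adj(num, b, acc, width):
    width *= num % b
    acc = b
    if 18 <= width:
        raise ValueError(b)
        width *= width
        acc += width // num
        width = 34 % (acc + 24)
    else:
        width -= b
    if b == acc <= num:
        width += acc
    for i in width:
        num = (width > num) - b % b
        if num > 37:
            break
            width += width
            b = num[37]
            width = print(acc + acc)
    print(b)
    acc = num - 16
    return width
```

Transformed code:
def adj(num, b, acc, width):
    width = width * (num % b)
    acc = b
    if 18 <= width:
        raise ValueError(b)
    else:
        width = width - b
    if b == acc <= num:
        width = width + acc
    for i in width:
        num = (width > num) - b % b
        if num > 37:
            break
    print(b)
    acc = num - 16
    return width

width = width + acc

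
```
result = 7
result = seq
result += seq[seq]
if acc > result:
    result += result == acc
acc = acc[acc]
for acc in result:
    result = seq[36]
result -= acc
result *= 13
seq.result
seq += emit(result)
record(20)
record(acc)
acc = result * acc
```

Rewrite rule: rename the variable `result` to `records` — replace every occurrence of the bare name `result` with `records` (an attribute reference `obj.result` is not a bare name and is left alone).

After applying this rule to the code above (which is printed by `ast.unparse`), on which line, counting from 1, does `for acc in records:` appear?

7

Transformed code:
records = 7
records = seq
records += seq[seq]
if acc > records:
    records += records == acc
acc = acc[acc]
for acc in records:
    records = seq[36]
records -= acc
records *= 13
seq.result
seq += emit(records)
record(20)
record(acc)
acc = records * acc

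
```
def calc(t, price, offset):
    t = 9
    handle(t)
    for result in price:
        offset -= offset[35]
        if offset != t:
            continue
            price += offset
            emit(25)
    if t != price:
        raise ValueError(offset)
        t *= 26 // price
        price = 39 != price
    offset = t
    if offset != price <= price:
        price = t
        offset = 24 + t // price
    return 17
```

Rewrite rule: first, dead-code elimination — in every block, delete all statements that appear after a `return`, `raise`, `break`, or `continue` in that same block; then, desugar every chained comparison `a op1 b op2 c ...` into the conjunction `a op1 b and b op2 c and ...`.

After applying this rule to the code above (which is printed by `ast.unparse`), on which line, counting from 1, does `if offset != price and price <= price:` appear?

11

Transformed code:
def calc(t, price, offset):
    t = 9
    handle(t)
    for result in price:
        offset -= offset[35]
        if offset != t:
            continue
    if t != price:
        raise ValueError(offset)
    offset = t
    if offset != price and price <= price:
        price = t
        offset = 24 + t // price
    return 17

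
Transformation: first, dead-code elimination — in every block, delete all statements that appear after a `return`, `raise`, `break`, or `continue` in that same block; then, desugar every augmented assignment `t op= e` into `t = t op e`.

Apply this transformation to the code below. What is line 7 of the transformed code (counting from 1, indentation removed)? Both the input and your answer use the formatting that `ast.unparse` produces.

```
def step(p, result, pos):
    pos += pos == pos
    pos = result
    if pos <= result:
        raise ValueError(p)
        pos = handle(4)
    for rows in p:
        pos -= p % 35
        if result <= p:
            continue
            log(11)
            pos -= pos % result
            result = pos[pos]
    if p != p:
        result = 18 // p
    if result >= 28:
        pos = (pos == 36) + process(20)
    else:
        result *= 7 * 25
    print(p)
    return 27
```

pos = pos - p % 35

Transformed code:
def step(p, result, pos):
    pos = pos + (pos == pos)
    pos = result
    if pos <= result:
        raise ValueError(p)
    for rows in p:
        pos = pos - p % 35
        if result <= p:
            continue
    if p != p:
        result = 18 // p
    if result >= 28:
        pos = (pos == 36) + process(20)
    else:
        result = result * (7 * 25)
    print(p)
    return 27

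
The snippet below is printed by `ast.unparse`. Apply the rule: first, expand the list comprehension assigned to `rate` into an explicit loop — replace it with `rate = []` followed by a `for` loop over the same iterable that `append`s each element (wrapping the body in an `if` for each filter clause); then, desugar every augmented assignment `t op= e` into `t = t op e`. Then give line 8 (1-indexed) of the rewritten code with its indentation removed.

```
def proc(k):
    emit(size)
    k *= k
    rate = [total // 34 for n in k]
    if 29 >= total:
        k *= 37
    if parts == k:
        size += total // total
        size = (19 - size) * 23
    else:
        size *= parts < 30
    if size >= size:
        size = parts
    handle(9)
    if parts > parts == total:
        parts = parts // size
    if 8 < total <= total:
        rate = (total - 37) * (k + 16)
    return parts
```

Transformed code:
def proc(k):
    emit(size)
    k = k * k
    rate = []
    for n in k:
        rate.append(total // 34)
    if 29 >= total:
        k = k * 37
    if parts == k:
        size = size + total // total
        size = (19 - size) * 23
    else:
        size = size * (parts < 30)
    if size >= size:
        size = parts
    handle(9)
    if parts > parts == total:
        parts = parts // size
    if 8 < total <= total:
        rate = (total - 37) * (k + 16)
    return parts

k = k * 37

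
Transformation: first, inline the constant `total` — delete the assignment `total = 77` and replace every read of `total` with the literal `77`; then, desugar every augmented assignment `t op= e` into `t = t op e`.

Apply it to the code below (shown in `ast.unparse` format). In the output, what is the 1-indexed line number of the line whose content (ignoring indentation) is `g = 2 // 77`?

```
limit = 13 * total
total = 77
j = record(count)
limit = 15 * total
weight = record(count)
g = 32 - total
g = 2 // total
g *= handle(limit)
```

Transformed code:
limit = 13 * 77
j = record(count)
limit = 15 * 77
weight = record(count)
g = 32 - 77
g = 2 // 77
g = g * handle(limit)

6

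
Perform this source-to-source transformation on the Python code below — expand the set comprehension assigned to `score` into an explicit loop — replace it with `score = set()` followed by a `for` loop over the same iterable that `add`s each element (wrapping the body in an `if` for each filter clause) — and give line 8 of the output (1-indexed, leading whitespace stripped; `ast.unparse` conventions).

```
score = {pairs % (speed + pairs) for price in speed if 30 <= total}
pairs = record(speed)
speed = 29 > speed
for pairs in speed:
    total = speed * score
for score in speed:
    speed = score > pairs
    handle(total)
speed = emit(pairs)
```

Transformed code:
score = set()
for price in speed:
    if 30 <= total:
        score.add(pairs % (speed + pairs))
pairs = record(speed)
speed = 29 > speed
for pairs in speed:
    total = speed * score
for score in speed:
    speed = score > pairs
    handle(total)
speed = emit(pairs)

total = speed * score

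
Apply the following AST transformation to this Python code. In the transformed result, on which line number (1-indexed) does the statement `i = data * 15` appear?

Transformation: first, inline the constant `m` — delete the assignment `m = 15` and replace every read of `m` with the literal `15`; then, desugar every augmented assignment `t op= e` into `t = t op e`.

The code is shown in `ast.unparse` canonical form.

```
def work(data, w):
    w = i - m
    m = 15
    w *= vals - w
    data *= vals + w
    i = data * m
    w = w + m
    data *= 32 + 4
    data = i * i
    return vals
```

Transformed code:
def work(data, w):
    w = i - 15
    w = w * (vals - w)
    data = data * (vals + w)
    i = data * 15
    w = w + 15
    data = data * (32 + 4)
    data = i * i
    return vals

5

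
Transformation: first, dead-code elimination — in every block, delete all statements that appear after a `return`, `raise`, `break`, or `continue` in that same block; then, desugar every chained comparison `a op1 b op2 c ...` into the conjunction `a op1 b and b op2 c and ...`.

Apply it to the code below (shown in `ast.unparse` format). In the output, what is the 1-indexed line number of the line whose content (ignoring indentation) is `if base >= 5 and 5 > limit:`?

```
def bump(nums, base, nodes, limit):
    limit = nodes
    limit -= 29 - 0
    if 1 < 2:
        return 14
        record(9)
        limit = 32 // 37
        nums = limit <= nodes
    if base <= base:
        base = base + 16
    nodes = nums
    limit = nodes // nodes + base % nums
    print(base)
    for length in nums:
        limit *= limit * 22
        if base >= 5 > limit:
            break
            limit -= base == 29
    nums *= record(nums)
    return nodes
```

13

Transformed code:
def bump(nums, base, nodes, limit):
    limit = nodes
    limit -= 29 - 0
    if 1 < 2:
        return 14
    if base <= base:
        base = base + 16
    nodes = nums
    limit = nodes // nodes + base % nums
    print(base)
    for length in nums:
        limit *= limit * 22
        if base >= 5 and 5 > limit:
            break
    nums *= record(nums)
    return nodes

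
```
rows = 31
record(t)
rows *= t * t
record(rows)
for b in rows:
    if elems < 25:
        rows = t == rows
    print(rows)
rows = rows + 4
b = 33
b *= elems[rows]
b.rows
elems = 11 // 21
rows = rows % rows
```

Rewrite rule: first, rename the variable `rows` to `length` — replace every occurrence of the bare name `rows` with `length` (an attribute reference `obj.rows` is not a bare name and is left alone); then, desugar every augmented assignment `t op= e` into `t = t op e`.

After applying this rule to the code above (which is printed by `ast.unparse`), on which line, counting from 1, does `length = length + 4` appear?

9

Transformed code:
length = 31
record(t)
length = length * (t * t)
record(length)
for b in length:
    if elems < 25:
        length = t == length
    print(length)
length = length + 4
b = 33
b = b * elems[length]
b.rows
elems = 11 // 21
length = length % length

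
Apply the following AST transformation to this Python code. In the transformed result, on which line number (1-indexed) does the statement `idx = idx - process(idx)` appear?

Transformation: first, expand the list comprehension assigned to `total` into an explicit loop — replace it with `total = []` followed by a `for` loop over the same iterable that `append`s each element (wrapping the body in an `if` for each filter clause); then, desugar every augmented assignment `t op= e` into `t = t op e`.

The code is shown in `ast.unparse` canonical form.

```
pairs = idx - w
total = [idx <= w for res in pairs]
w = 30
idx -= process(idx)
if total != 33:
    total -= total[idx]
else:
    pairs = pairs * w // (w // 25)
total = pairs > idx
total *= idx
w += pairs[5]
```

Transformed code:
pairs = idx - w
total = []
for res in pairs:
    total.append(idx <= w)
w = 30
idx = idx - process(idx)
if total != 33:
    total = total - total[idx]
else:
    pairs = pairs * w // (w // 25)
total = pairs > idx
total = total * idx
w = w + pairs[5]

6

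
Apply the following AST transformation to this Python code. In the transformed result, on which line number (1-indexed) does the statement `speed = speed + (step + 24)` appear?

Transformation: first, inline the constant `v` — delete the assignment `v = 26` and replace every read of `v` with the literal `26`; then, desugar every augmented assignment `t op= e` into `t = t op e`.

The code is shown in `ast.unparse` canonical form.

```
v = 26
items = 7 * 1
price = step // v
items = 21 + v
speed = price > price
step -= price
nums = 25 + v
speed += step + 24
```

Transformed code:
items = 7 * 1
price = step // 26
items = 21 + 26
speed = price > price
step = step - price
nums = 25 + 26
speed = speed + (step + 24)

7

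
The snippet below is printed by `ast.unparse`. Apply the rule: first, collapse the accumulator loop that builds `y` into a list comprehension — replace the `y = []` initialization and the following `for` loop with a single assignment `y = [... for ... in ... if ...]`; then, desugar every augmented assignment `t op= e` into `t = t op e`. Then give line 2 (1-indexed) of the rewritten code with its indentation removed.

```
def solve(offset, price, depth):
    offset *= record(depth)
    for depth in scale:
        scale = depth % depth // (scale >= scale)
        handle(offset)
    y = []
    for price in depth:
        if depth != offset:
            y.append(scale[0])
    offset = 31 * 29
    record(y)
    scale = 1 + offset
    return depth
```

offset = offset * record(depth)

Transformed code:
def solve(offset, price, depth):
    offset = offset * record(depth)
    for depth in scale:
        scale = depth % depth // (scale >= scale)
        handle(offset)
    y = [scale[0] for price in depth if depth != offset]
    offset = 31 * 29
    record(y)
    scale = 1 + offset
    return depth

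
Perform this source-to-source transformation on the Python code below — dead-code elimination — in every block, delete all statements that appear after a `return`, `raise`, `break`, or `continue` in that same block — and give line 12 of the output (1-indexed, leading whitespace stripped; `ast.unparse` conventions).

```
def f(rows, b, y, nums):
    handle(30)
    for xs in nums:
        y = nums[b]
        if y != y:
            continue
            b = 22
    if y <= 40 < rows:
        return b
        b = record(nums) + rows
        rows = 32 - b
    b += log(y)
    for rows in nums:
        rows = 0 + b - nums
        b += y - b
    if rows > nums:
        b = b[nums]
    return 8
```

b += y - b

Transformed code:
def f(rows, b, y, nums):
    handle(30)
    for xs in nums:
        y = nums[b]
        if y != y:
            continue
    if y <= 40 < rows:
        return b
    b += log(y)
    for rows in nums:
        rows = 0 + b - nums
        b += y - b
    if rows > nums:
        b = b[nums]
    return 8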